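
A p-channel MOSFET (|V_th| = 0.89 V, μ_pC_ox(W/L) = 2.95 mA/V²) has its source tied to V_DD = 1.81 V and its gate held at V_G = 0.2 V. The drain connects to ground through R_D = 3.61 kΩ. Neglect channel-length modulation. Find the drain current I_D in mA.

V_SG = V_DD − V_G = 1.81 − 0.2 = 1.61 V, so V_ov = 1.61 − 0.89 = 0.72 V.
Assume saturation: I_D = ½ k_p V_ov² = 0.5 × 2.95 × 0.72² = 0.765 mA, giving V_SD = V_DD − I_D R_D = 1.81 − 0.765 × 3.61 = -0.95 V.
But -0.95 V < V_ov = 0.72 V, so the device is actually in triode.
In triode I_D = k_p[V_ov V_SD − ½ V_SD²] and I_D = (V_DD − V_SD)/R_D. Equating: 5.32 V_SD² − 8.668 V_SD + 1.81 = 0, giving V_SD = 0.246 V (the root below V_ov).
I_D = (1.81 − 0.246) / 3.61 = 0.433 mA.

I_D = 0.433 mA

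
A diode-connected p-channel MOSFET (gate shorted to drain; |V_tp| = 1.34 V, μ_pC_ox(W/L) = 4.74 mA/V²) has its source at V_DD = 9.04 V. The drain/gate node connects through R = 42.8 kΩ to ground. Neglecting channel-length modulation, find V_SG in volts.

With gate tied to drain, V_SG = V_SD ≥ V_SG − |V_tp|, so the device is in saturation.
KCL at the drain: ½ k_p (V_SG − |V_tp|)² = (V_DD − V_SG)/R.
Let x = V_SG − 1.34. Then 101 x² + x − 7.7 = 0, giving x = 0.271 V (positive root), so V_SG = 1.61 V.
I_D = (V_DD − V_SG)/R = (9.04 − 1.61) / 42.8 = 0.174 mA.

V_SG = 1.61 V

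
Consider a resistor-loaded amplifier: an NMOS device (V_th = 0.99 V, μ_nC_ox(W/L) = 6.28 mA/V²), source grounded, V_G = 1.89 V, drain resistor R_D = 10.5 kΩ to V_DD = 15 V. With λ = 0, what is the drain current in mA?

I_D = 1.40 mA

V_GS = V_G = 1.89 V, so V_ov = 1.89 − 0.99 = 0.9 V.
Assume saturation: I_D = ½ k_n V_ov² = 0.5 × 6.28 × 0.9² = 2.54 mA, giving V_DS = V_DD − I_D R_D = 15 − 2.54 × 10.5 = -11.7 V.
But -11.7 V < V_ov = 0.9 V, so the device is actually in triode.
In triode I_D = k_n[V_ov V_DS − ½ V_DS²] and I_D = (V_DD − V_DS)/R_D. Equating: 33 V_DS² − 60.35 V_DS + 15 = 0, giving V_DS = 0.297 V (the root below V_ov).
I_D = (15 − 0.297) / 10.5 = 1.4 mA.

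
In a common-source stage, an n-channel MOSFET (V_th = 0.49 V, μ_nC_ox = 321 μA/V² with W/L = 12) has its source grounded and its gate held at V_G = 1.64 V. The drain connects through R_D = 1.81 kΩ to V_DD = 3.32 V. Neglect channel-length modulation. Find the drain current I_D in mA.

V_GS = V_G = 1.64 V, so V_ov = 1.64 − 0.49 = 1.15 V.
k_n = μ_nC_ox · (W/L) = 3.852 mA/V².
Assume saturation: I_D = ½ k_n V_ov² = 0.5 × 3.852 × 1.15² = 2.55 mA, giving V_DS = V_DD − I_D R_D = 3.32 − 2.55 × 1.81 = -1.29 V.
But -1.29 V < V_ov = 1.15 V, so the device is actually in triode.
In triode I_D = k_n[V_ov V_DS − ½ V_DS²] and I_D = (V_DD − V_DS)/R_D. Equating: 3.49 V_DS² − 9.018 V_DS + 3.32 = 0, giving V_DS = 0.445 V (the root below V_ov).
I_D = (3.32 − 0.445) / 1.81 = 1.59 mA.

I_D = 1.59 mA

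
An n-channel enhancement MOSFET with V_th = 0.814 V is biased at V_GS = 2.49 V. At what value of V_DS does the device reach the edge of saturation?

The boundary between triode and saturation is V_DS = V_GS − V_th = V_ov.
V_ov = 2.49 − 0.814 = 1.68 V.

V_DS,sat = 1.68 V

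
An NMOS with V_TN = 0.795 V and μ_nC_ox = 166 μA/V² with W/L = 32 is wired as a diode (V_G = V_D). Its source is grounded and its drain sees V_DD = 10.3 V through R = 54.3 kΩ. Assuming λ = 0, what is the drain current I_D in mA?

I_D = 0.170 mA

With gate tied to drain, V_GS = V_DS ≥ V_GS − V_TN, so the device is in saturation.
k_n = μ_nC_ox · (W/L) = 5.312 mA/V².
KCL at the drain: ½ k_n (V_GS − V_TN)² = (V_DD − V_GS)/R.
Let x = V_GS − 0.795. Then 144 x² + x − 9.505 = 0, giving x = 0.253 V (positive root), so V_GS = 1.05 V.
I_D = (V_DD − V_GS)/R = (10.3 − 1.05) / 54.3 = 0.17 mA.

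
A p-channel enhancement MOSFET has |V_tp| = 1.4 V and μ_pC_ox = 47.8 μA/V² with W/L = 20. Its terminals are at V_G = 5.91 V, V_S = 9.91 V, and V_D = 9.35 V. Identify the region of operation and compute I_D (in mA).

Triode; I_D = 1.24 mA

V_SG = V_S − V_G = 9.91 − 5.91 = 4 V; V_SD = V_S − V_D = 9.91 − 9.35 = 0.56 V.
k_p = μ_pC_ox · (W/L) = 0.956 mA/V².
V_ov = V_SG − |V_tp| = 4 − 1.4 = 2.6 V.
Since V_SD = 0.56 V < V_ov = 2.6 V, the device is in the triode region.
I_D = k_p [V_ov · V_SD − ½ V_SD²] = 0.956 × [2.6 × 0.56 − 0.5 × 0.56²] = 1.24 mA.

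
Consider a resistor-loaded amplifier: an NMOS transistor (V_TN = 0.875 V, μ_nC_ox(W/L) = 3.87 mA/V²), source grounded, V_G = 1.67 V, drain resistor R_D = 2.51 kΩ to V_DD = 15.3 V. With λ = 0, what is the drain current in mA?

I_D = 1.22 mA

V_GS = V_G = 1.67 V, so V_ov = 1.67 − 0.875 = 0.795 V.
Assume saturation: I_D = ½ k_n V_ov² = 0.5 × 3.87 × 0.795² = 1.22 mA, giving V_DS = V_DD − I_D R_D = 15.3 − 1.22 × 2.51 = 12.2 V.
V_DS = 12.2 V ≥ V_ov = 0.795 V, confirming saturation.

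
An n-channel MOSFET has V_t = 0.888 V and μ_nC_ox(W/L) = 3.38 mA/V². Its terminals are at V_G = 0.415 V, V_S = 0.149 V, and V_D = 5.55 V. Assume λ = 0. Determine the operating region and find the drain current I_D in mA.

Cutoff; I_D = 0 mA

V_GS = V_G − V_S = 0.415 − 0.149 = 0.266 V; V_DS = V_D − V_S = 5.55 − 0.149 = 5.4 V.
V_GS = 0.266 V < V_t = 0.888 V, so the transistor is in cutoff.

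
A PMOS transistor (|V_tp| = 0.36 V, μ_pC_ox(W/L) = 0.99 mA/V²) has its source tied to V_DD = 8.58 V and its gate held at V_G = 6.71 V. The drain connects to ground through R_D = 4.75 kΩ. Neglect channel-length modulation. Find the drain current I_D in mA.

V_SG = V_DD − V_G = 8.58 − 6.71 = 1.87 V, so V_ov = 1.87 − 0.36 = 1.51 V.
Assume saturation: I_D = ½ k_p V_ov² = 0.5 × 0.99 × 1.51² = 1.13 mA, giving V_SD = V_DD − I_D R_D = 8.58 − 1.13 × 4.75 = 3.22 V.
V_SD = 3.22 V ≥ V_ov = 1.51 V, confirming saturation.

I_D = 1.13 mA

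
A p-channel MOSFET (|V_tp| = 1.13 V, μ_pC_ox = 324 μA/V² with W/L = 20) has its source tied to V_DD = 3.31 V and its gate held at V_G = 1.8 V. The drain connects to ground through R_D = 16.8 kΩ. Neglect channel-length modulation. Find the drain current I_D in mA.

I_D = 0.192 mA

V_SG = V_DD − V_G = 3.31 − 1.8 = 1.51 V, so V_ov = 1.51 − 1.13 = 0.38 V.
k_p = μ_pC_ox · (W/L) = 6.48 mA/V².
Assume saturation: I_D = ½ k_p V_ov² = 0.5 × 6.48 × 0.38² = 0.468 mA, giving V_SD = V_DD − I_D R_D = 3.31 − 0.468 × 16.8 = -4.55 V.
But -4.55 V < V_ov = 0.38 V, so the device is actually in triode.
In triode I_D = k_p[V_ov V_SD − ½ V_SD²] and I_D = (V_DD − V_SD)/R_D. Equating: 54.4 V_SD² − 42.37 V_SD + 3.31 = 0, giving V_SD = 0.0881 V (the root below V_ov).
I_D = (3.31 − 0.0881) / 16.8 = 0.192 mA.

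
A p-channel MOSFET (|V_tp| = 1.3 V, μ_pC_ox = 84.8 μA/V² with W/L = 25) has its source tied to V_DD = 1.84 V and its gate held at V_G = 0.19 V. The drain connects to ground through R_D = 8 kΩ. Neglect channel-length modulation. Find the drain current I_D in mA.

V_SG = V_DD − V_G = 1.84 − 0.19 = 1.65 V, so V_ov = 1.65 − 1.3 = 0.35 V.
k_p = μ_pC_ox · (W/L) = 2.12 mA/V².
Assume saturation: I_D = ½ k_p V_ov² = 0.5 × 2.12 × 0.35² = 0.13 mA, giving V_SD = V_DD − I_D R_D = 1.84 − 0.13 × 8 = 0.801 V.
V_SD = 0.801 V ≥ V_ov = 0.35 V, confirming saturation.

I_D = 0.130 mA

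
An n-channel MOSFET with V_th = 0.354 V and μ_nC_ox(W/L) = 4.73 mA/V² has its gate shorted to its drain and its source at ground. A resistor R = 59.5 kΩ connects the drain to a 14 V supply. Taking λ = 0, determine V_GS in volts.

V_GS = 0.662 V

With gate tied to drain, V_GS = V_DS ≥ V_GS − V_th, so the device is in saturation.
KCL at the drain: ½ k_n (V_GS − V_th)² = (V_DD − V_GS)/R.
Let x = V_GS − 0.354. Then 141 x² + x − 13.65 = 0, giving x = 0.308 V (positive root), so V_GS = 0.662 V.
I_D = (V_DD − V_GS)/R = (14 − 0.662) / 59.5 = 0.224 mA.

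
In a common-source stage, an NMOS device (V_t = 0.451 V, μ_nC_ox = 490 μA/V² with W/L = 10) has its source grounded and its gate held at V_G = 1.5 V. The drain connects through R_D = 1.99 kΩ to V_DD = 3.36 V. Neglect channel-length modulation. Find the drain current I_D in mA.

I_D = 1.51 mA

V_GS = V_G = 1.5 V, so V_ov = 1.5 − 0.451 = 1.05 V.
k_n = μ_nC_ox · (W/L) = 4.9 mA/V².
Assume saturation: I_D = ½ k_n V_ov² = 0.5 × 4.9 × 1.05² = 2.7 mA, giving V_DS = V_DD − I_D R_D = 3.36 − 2.7 × 1.99 = -2.01 V.
But -2.01 V < V_ov = 1.05 V, so the device is actually in triode.
In triode I_D = k_n[V_ov V_DS − ½ V_DS²] and I_D = (V_DD − V_DS)/R_D. Equating: 4.88 V_DS² − 11.23 V_DS + 3.36 = 0, giving V_DS = 0.353 V (the root below V_ov).
I_D = (3.36 − 0.353) / 1.99 = 1.51 mA.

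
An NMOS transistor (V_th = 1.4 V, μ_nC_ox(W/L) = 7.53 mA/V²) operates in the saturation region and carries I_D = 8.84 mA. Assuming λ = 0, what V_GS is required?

In saturation I_D = ½ k_n (V_GS − V_th)², so V_GS − V_th = √(2 I_D / k_n) = √(2 × 8.84 / 7.53) = 1.53 V.
V_GS = 1.4 + 1.53 = 2.93 V.

V_GS = 2.93 V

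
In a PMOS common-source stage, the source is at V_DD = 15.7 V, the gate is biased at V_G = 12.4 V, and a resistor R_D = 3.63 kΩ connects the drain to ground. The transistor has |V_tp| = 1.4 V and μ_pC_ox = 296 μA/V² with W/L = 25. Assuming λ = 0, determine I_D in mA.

V_SG = V_DD − V_G = 15.7 − 12.4 = 3.3 V, so V_ov = 3.3 − 1.4 = 1.9 V.
k_p = μ_pC_ox · (W/L) = 7.4 mA/V².
Assume saturation: I_D = ½ k_p V_ov² = 0.5 × 7.4 × 1.9² = 13.4 mA, giving V_SD = V_DD − I_D R_D = 15.7 − 13.4 × 3.63 = -32.8 V.
But -32.8 V < V_ov = 1.9 V, so the device is actually in triode.
In triode I_D = k_p[V_ov V_SD − ½ V_SD²] and I_D = (V_DD − V_SD)/R_D. Equating: 13.4 V_SD² − 52.04 V_SD + 15.7 = 0, giving V_SD = 0.33 V (the root below V_ov).
I_D = (15.7 − 0.33) / 3.63 = 4.23 mA.

I_D = 4.23 mA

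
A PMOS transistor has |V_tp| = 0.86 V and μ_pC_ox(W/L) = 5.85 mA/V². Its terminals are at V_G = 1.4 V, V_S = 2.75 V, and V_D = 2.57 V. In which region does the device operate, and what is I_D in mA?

V_SG = V_S − V_G = 2.75 − 1.4 = 1.35 V; V_SD = V_S − V_D = 2.75 − 2.57 = 0.18 V.
V_ov = V_SG − |V_tp| = 1.35 − 0.86 = 0.49 V.
Since V_SD = 0.18 V < V_ov = 0.49 V, the device is in the triode region.
I_D = k_p [V_ov · V_SD − ½ V_SD²] = 5.85 × [0.49 × 0.18 − 0.5 × 0.18²] = 0.421 mA.

Triode; I_D = 0.421 mA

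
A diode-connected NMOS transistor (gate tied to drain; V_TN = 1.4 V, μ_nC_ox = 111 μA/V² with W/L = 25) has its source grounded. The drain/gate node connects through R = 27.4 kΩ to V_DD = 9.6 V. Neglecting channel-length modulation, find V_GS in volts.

With gate tied to drain, V_GS = V_DS ≥ V_GS − V_TN, so the device is in saturation.
k_n = μ_nC_ox · (W/L) = 2.775 mA/V².
KCL at the drain: ½ k_n (V_GS − V_TN)² = (V_DD − V_GS)/R.
Let x = V_GS − 1.4. Then 38 x² + x − 8.2 = 0, giving x = 0.451 V (positive root), so V_GS = 1.85 V.
I_D = (V_DD − V_GS)/R = (9.6 − 1.85) / 27.4 = 0.283 mA.

V_GS = 1.85 V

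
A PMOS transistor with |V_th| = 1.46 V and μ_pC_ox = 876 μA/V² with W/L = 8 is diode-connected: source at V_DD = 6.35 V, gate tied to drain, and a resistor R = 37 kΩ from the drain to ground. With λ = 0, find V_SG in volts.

V_SG = 1.65 V

With gate tied to drain, V_SG = V_SD ≥ V_SG − |V_th|, so the device is in saturation.
k_p = μ_pC_ox · (W/L) = 7.008 mA/V².
KCL at the drain: ½ k_p (V_SG − |V_th|)² = (V_DD − V_SG)/R.
Let x = V_SG − 1.46. Then 130 x² + x − 4.89 = 0, giving x = 0.19 V (positive root), so V_SG = 1.65 V.
I_D = (V_DD − V_SG)/R = (6.35 − 1.65) / 37 = 0.127 mA.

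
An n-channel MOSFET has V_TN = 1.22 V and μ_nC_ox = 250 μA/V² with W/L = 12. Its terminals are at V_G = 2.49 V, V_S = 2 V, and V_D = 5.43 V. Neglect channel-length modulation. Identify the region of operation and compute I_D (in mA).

Cutoff; I_D = 0 mA

V_GS = V_G − V_S = 2.49 − 2 = 0.49 V; V_DS = V_D − V_S = 5.43 − 2 = 3.43 V.
V_GS = 0.49 V < V_TN = 1.22 V, so the transistor is in cutoff.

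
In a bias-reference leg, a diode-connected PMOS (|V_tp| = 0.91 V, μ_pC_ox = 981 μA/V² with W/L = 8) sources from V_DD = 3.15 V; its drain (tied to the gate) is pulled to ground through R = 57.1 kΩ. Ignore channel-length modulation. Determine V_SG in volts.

V_SG = 1.01 V

With gate tied to drain, V_SG = V_SD ≥ V_SG − |V_tp|, so the device is in saturation.
k_p = μ_pC_ox · (W/L) = 7.848 mA/V².
KCL at the drain: ½ k_p (V_SG − |V_tp|)² = (V_DD − V_SG)/R.
Let x = V_SG − 0.91. Then 224 x² + x − 2.24 = 0, giving x = 0.0978 V (positive root), so V_SG = 1.01 V.
I_D = (V_DD − V_SG)/R = (3.15 − 1.01) / 57.1 = 0.0375 mA.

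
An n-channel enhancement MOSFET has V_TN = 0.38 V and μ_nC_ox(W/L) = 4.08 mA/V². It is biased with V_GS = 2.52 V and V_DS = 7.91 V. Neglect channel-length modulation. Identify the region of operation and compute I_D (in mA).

V_ov = V_GS − V_TN = 2.52 − 0.38 = 2.14 V.
Since V_DS = 7.91 V ≥ V_ov = 2.14 V, the device is in saturation.
I_D = ½ k_n V_ov² = 0.5 × 4.08 × 2.14² = 9.34 mA.

Saturation; I_D = 9.34 mA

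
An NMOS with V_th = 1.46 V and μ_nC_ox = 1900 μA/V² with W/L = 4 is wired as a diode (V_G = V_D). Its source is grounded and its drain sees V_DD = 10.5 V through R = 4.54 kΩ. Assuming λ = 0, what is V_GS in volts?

With gate tied to drain, V_GS = V_DS ≥ V_GS − V_th, so the device is in saturation.
k_n = μ_nC_ox · (W/L) = 7.6 mA/V².
KCL at the drain: ½ k_n (V_GS − V_th)² = (V_DD − V_GS)/R.
Let x = V_GS − 1.46. Then 17.3 x² + x − 9.04 = 0, giving x = 0.695 V (positive root), so V_GS = 2.16 V.
I_D = (V_DD − V_GS)/R = (10.5 − 2.16) / 4.54 = 1.84 mA.

V_GS = 2.16 V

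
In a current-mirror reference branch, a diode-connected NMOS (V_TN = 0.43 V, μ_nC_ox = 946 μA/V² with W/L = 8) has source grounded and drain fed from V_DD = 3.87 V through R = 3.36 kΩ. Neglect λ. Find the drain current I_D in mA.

I_D = 0.880 mA

With gate tied to drain, V_GS = V_DS ≥ V_GS − V_TN, so the device is in saturation.
k_n = μ_nC_ox · (W/L) = 7.568 mA/V².
KCL at the drain: ½ k_n (V_GS − V_TN)² = (V_DD − V_GS)/R.
Let x = V_GS − 0.43. Then 12.7 x² + x − 3.44 = 0, giving x = 0.482 V (positive root), so V_GS = 0.912 V.
I_D = (V_DD − V_GS)/R = (3.87 − 0.912) / 3.36 = 0.88 mA.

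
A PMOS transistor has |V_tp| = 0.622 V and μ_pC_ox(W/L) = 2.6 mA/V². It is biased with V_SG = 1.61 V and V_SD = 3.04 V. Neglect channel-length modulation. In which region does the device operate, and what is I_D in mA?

V_ov = V_SG − |V_tp| = 1.61 − 0.622 = 0.988 V.
Since V_SD = 3.04 V ≥ V_ov = 0.988 V, the device is in saturation.
I_D = ½ k_p V_ov² = 0.5 × 2.6 × 0.988² = 1.27 mA.

Saturation; I_D = 1.27 mA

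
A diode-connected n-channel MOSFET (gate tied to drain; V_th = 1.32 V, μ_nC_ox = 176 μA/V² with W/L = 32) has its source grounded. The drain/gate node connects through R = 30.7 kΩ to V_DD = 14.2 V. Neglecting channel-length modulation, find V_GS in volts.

With gate tied to drain, V_GS = V_DS ≥ V_GS − V_th, so the device is in saturation.
k_n = μ_nC_ox · (W/L) = 5.632 mA/V².
KCL at the drain: ½ k_n (V_GS − V_th)² = (V_DD − V_GS)/R.
Let x = V_GS − 1.32. Then 86.5 x² + x − 12.88 = 0, giving x = 0.38 V (positive root), so V_GS = 1.7 V.
I_D = (V_DD − V_GS)/R = (14.2 − 1.7) / 30.7 = 0.407 mA.

V_GS = 1.70 V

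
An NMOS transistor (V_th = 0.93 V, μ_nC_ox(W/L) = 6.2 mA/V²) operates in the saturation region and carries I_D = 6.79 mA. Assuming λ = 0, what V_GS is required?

V_GS = 2.41 V

In saturation I_D = ½ k_n (V_GS − V_th)², so V_GS − V_th = √(2 I_D / k_n) = √(2 × 6.79 / 6.2) = 1.48 V.
V_GS = 0.93 + 1.48 = 2.41 V.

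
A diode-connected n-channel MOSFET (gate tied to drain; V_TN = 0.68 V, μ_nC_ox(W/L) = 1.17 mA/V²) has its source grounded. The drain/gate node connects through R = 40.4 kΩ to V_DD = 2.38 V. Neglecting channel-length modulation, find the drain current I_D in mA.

I_D = 0.0359 mA

With gate tied to drain, V_GS = V_DS ≥ V_GS − V_TN, so the device is in saturation.
KCL at the drain: ½ k_n (V_GS − V_TN)² = (V_DD − V_GS)/R.
Let x = V_GS − 0.68. Then 23.6 x² + x − 1.7 = 0, giving x = 0.248 V (positive root), so V_GS = 0.928 V.
I_D = (V_DD − V_GS)/R = (2.38 − 0.928) / 40.4 = 0.0359 mA.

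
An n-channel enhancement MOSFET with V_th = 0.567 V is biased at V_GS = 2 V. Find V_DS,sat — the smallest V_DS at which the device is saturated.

The boundary between triode and saturation is V_DS = V_GS − V_th = V_ov.
V_ov = 2 − 0.567 = 1.43 V.

V_DS,sat = 1.43 V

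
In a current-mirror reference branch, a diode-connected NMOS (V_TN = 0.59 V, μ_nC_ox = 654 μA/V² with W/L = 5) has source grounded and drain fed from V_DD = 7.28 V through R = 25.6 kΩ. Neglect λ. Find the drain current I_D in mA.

With gate tied to drain, V_GS = V_DS ≥ V_GS − V_TN, so the device is in saturation.
k_n = μ_nC_ox · (W/L) = 3.27 mA/V².
KCL at the drain: ½ k_n (V_GS − V_TN)² = (V_DD − V_GS)/R.
Let x = V_GS − 0.59. Then 41.9 x² + x − 6.69 = 0, giving x = 0.388 V (positive root), so V_GS = 0.978 V.
I_D = (V_DD − V_GS)/R = (7.28 − 0.978) / 25.6 = 0.246 mA.

I_D = 0.246 mA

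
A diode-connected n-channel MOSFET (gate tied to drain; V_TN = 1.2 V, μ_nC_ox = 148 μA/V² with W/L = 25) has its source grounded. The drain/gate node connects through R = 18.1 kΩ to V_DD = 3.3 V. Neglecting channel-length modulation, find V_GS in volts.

V_GS = 1.44 V

With gate tied to drain, V_GS = V_DS ≥ V_GS − V_TN, so the device is in saturation.
k_n = μ_nC_ox · (W/L) = 3.7 mA/V².
KCL at the drain: ½ k_n (V_GS − V_TN)² = (V_DD − V_GS)/R.
Let x = V_GS − 1.2. Then 33.5 x² + x − 2.1 = 0, giving x = 0.236 V (positive root), so V_GS = 1.44 V.
I_D = (V_DD − V_GS)/R = (3.3 − 1.44) / 18.1 = 0.103 mA.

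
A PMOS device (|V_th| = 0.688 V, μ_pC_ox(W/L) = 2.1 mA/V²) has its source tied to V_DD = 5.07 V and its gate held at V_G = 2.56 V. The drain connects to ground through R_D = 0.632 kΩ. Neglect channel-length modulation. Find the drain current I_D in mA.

V_SG = V_DD − V_G = 5.07 − 2.56 = 2.51 V, so V_ov = 2.51 − 0.688 = 1.82 V.
Assume saturation: I_D = ½ k_p V_ov² = 0.5 × 2.1 × 1.82² = 3.49 mA, giving V_SD = V_DD − I_D R_D = 5.07 − 3.49 × 0.632 = 2.87 V.
V_SD = 2.87 V ≥ V_ov = 1.82 V, confirming saturation.

I_D = 3.49 mA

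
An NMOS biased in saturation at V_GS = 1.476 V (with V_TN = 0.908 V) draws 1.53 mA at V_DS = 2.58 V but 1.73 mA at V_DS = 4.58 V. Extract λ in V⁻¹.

With V_GS fixed, I_D ∝ (1 + λ V_DS) in saturation, so I_D2/I_D1 = (1 + λ V_DS2)/(1 + λ V_DS1).
1.73/1.53 = 1.131 = (1 + 4.58 λ)/(1 + 2.58 λ).
Solving: λ (I_D1 V_DS2 − I_D2 V_DS1) = I_D2 − I_D1, so λ = (1.73 − 1.53) / (1.53 × 4.58 − 1.73 × 2.58) = 0.2 / 2.54 = 0.0786 V⁻¹.

λ = 0.0786 V⁻¹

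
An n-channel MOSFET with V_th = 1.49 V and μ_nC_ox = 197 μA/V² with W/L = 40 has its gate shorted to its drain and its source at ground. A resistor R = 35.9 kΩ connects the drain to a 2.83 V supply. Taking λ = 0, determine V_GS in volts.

V_GS = 1.58 V

With gate tied to drain, V_GS = V_DS ≥ V_GS − V_th, so the device is in saturation.
k_n = μ_nC_ox · (W/L) = 7.88 mA/V².
KCL at the drain: ½ k_n (V_GS − V_th)² = (V_DD − V_GS)/R.
Let x = V_GS − 1.49. Then 141 x² + x − 1.34 = 0, giving x = 0.0939 V (positive root), so V_GS = 1.58 V.
I_D = (V_DD − V_GS)/R = (2.83 − 1.58) / 35.9 = 0.0347 mA.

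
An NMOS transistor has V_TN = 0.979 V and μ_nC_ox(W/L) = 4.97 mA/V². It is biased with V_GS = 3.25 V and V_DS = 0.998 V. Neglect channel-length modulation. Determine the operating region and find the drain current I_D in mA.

Triode; I_D = 8.79 mA

V_ov = V_GS − V_TN = 3.25 − 0.979 = 2.27 V.
Since V_DS = 0.998 V < V_ov = 2.27 V, the device is in the triode region.
I_D = k_n [V_ov · V_DS − ½ V_DS²] = 4.97 × [2.27 × 0.998 − 0.5 × 0.998²] = 8.79 mA.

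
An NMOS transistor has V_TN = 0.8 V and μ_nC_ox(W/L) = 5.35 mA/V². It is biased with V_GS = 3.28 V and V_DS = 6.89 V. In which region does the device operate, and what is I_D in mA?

V_ov = V_GS − V_TN = 3.28 − 0.8 = 2.48 V.
Since V_DS = 6.89 V ≥ V_ov = 2.48 V, the device is in saturation.
I_D = ½ k_n V_ov² = 0.5 × 5.35 × 2.48² = 16.5 mA.

Saturation; I_D = 16.5 mA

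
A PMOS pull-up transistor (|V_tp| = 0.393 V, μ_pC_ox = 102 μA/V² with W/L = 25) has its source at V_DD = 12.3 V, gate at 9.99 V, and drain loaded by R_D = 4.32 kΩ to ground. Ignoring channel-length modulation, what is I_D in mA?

V_SG = V_DD − V_G = 12.3 − 9.99 = 2.31 V, so V_ov = 2.31 − 0.393 = 1.92 V.
k_p = μ_pC_ox · (W/L) = 2.55 mA/V².
Assume saturation: I_D = ½ k_p V_ov² = 0.5 × 2.55 × 1.92² = 4.69 mA, giving V_SD = V_DD − I_D R_D = 12.3 − 4.69 × 4.32 = -7.94 V.
But -7.94 V < V_ov = 1.92 V, so the device is actually in triode.
In triode I_D = k_p[V_ov V_SD − ½ V_SD²] and I_D = (V_DD − V_SD)/R_D. Equating: 5.51 V_SD² − 22.12 V_SD + 12.3 = 0, giving V_SD = 0.667 V (the root below V_ov).
I_D = (12.3 − 0.667) / 4.32 = 2.69 mA.

I_D = 2.69 mA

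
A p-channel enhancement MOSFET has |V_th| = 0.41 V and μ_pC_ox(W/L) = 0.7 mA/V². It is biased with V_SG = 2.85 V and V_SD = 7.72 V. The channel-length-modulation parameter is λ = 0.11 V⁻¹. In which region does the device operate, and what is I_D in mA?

Saturation; I_D = 3.85 mA

V_ov = V_SG − |V_th| = 2.85 − 0.41 = 2.44 V.
Since V_SD = 7.72 V ≥ V_ov = 2.44 V, the device is in saturation.
I_D = ½ k_p V_ov² (1 + λ V_SD) = 0.5 × 0.7 × 2.44² × (1 + 0.11 × 7.72) = 3.85 mA.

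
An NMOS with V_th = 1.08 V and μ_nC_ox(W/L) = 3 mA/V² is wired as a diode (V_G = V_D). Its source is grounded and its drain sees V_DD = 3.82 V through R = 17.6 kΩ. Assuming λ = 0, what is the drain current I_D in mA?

With gate tied to drain, V_GS = V_DS ≥ V_GS − V_th, so the device is in saturation.
KCL at the drain: ½ k_n (V_GS − V_th)² = (V_DD − V_GS)/R.
Let x = V_GS − 1.08. Then 26.4 x² + x − 2.74 = 0, giving x = 0.304 V (positive root), so V_GS = 1.38 V.
I_D = (V_DD − V_GS)/R = (3.82 − 1.38) / 17.6 = 0.138 mA.

I_D = 0.138 mA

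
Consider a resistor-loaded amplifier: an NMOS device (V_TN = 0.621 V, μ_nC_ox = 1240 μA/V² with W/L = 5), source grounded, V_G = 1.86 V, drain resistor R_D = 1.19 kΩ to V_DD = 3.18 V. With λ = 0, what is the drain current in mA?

I_D = 2.37 mA

V_GS = V_G = 1.86 V, so V_ov = 1.86 − 0.621 = 1.24 V.
k_n = μ_nC_ox · (W/L) = 6.2 mA/V².
Assume saturation: I_D = ½ k_n V_ov² = 0.5 × 6.2 × 1.24² = 4.76 mA, giving V_DS = V_DD − I_D R_D = 3.18 − 4.76 × 1.19 = -2.48 V.
But -2.48 V < V_ov = 1.24 V, so the device is actually in triode.
In triode I_D = k_n[V_ov V_DS − ½ V_DS²] and I_D = (V_DD − V_DS)/R_D. Equating: 3.69 V_DS² − 10.14 V_DS + 3.18 = 0, giving V_DS = 0.361 V (the root below V_ov).
I_D = (3.18 − 0.361) / 1.19 = 2.37 mA.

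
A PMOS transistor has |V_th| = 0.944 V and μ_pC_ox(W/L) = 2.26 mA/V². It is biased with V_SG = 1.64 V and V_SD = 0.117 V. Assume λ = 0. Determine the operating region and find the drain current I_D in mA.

Triode; I_D = 0.169 mA

V_ov = V_SG − |V_th| = 1.64 − 0.944 = 0.696 V.
Since V_SD = 0.117 V < V_ov = 0.696 V, the device is in the triode region.
I_D = k_p [V_ov · V_SD − ½ V_SD²] = 2.26 × [0.696 × 0.117 − 0.5 × 0.117²] = 0.169 mA.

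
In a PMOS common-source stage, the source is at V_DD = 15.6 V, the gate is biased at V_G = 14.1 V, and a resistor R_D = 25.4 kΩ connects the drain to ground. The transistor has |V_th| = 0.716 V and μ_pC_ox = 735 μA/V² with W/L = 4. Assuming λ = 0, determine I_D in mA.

I_D = 0.601 mA

V_SG = V_DD − V_G = 15.6 − 14.1 = 1.5 V, so V_ov = 1.5 − 0.716 = 0.784 V.
k_p = μ_pC_ox · (W/L) = 2.94 mA/V².
Assume saturation: I_D = ½ k_p V_ov² = 0.5 × 2.94 × 0.784² = 0.904 mA, giving V_SD = V_DD − I_D R_D = 15.6 − 0.904 × 25.4 = -7.35 V.
But -7.35 V < V_ov = 0.784 V, so the device is actually in triode.
In triode I_D = k_p[V_ov V_SD − ½ V_SD²] and I_D = (V_DD − V_SD)/R_D. Equating: 37.3 V_SD² − 59.55 V_SD + 15.6 = 0, giving V_SD = 0.33 V (the root below V_ov).
I_D = (15.6 − 0.33) / 25.4 = 0.601 mA.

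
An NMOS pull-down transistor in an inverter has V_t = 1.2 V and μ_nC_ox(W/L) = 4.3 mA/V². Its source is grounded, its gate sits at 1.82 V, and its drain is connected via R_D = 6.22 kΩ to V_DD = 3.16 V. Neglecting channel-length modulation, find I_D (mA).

I_D = 0.474 mA

V_GS = V_G = 1.82 V, so V_ov = 1.82 − 1.2 = 0.62 V.
Assume saturation: I_D = ½ k_n V_ov² = 0.5 × 4.3 × 0.62² = 0.826 mA, giving V_DS = V_DD − I_D R_D = 3.16 − 0.826 × 6.22 = -1.98 V.
But -1.98 V < V_ov = 0.62 V, so the device is actually in triode.
In triode I_D = k_n[V_ov V_DS − ½ V_DS²] and I_D = (V_DD − V_DS)/R_D. Equating: 13.4 V_DS² − 17.58 V_DS + 3.16 = 0, giving V_DS = 0.215 V (the root below V_ov).
I_D = (3.16 − 0.215) / 6.22 = 0.474 mA.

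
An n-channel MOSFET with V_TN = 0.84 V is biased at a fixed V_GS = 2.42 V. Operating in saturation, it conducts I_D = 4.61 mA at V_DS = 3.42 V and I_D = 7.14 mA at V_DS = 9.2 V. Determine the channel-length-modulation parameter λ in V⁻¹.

With V_GS fixed, I_D ∝ (1 + λ V_DS) in saturation, so I_D2/I_D1 = (1 + λ V_DS2)/(1 + λ V_DS1).
7.14/4.61 = 1.549 = (1 + 9.2 λ)/(1 + 3.42 λ).
Solving: λ (I_D1 V_DS2 − I_D2 V_DS1) = I_D2 − I_D1, so λ = (7.14 − 4.61) / (4.61 × 9.2 − 7.14 × 3.42) = 2.53 / 18 = 0.141 V⁻¹.

λ = 0.141 V⁻¹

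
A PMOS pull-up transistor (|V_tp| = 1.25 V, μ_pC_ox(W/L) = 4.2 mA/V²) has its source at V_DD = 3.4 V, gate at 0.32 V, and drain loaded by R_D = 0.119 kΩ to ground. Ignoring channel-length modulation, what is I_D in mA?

I_D = 7.03 mA

V_SG = V_DD − V_G = 3.4 − 0.32 = 3.08 V, so V_ov = 3.08 − 1.25 = 1.83 V.
Assume saturation: I_D = ½ k_p V_ov² = 0.5 × 4.2 × 1.83² = 7.03 mA, giving V_SD = V_DD − I_D R_D = 3.4 − 7.03 × 0.119 = 2.56 V.
V_SD = 2.56 V ≥ V_ov = 1.83 V, confirming saturation.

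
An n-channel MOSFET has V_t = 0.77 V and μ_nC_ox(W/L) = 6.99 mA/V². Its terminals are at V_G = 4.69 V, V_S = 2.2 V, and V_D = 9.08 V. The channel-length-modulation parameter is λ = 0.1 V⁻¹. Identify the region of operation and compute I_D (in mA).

Saturation; I_D = 17.5 mA

V_GS = V_G − V_S = 4.69 − 2.2 = 2.49 V; V_DS = V_D − V_S = 9.08 − 2.2 = 6.88 V.
V_ov = V_GS − V_t = 2.49 − 0.77 = 1.72 V.
Since V_DS = 6.88 V ≥ V_ov = 1.72 V, the device is in saturation.
I_D = ½ k_n V_ov² (1 + λ V_DS) = 0.5 × 6.99 × 1.72² × (1 + 0.1 × 6.88) = 17.5 mA.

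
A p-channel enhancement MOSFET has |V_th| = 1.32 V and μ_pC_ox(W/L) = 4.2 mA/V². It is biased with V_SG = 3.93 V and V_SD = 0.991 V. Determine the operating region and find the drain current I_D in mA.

V_ov = V_SG − |V_th| = 3.93 − 1.32 = 2.61 V.
Since V_SD = 0.991 V < V_ov = 2.61 V, the device is in the triode region.
I_D = k_p [V_ov · V_SD − ½ V_SD²] = 4.2 × [2.61 × 0.991 − 0.5 × 0.991²] = 8.8 mA.

Triode; I_D = 8.80 mA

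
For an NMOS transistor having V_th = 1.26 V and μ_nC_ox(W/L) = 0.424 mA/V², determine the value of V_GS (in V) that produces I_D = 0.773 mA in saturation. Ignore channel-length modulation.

V_GS = 3.17 V

In saturation I_D = ½ k_n (V_GS − V_th)², so V_GS − V_th = √(2 I_D / k_n) = √(2 × 0.773 / 0.424) = 1.91 V.
V_GS = 1.26 + 1.91 = 3.17 V.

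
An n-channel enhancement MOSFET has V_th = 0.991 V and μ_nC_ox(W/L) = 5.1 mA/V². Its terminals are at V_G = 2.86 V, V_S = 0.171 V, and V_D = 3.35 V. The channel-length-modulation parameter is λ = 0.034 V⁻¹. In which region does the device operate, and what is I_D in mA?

Saturation; I_D = 8.15 mA

V_GS = V_G − V_S = 2.86 − 0.171 = 2.69 V; V_DS = V_D − V_S = 3.35 − 0.171 = 3.18 V.
V_ov = V_GS − V_th = 2.69 − 0.991 = 1.7 V.
Since V_DS = 3.18 V ≥ V_ov = 1.7 V, the device is in saturation.
I_D = ½ k_n V_ov² (1 + λ V_DS) = 0.5 × 5.1 × 1.7² × (1 + 0.034 × 3.18) = 8.15 mA.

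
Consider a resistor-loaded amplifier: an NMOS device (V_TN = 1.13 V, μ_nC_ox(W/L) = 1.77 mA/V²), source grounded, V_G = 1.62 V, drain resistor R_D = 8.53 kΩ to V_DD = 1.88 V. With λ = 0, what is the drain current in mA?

I_D = 0.184 mA

V_GS = V_G = 1.62 V, so V_ov = 1.62 − 1.13 = 0.49 V.
Assume saturation: I_D = ½ k_n V_ov² = 0.5 × 1.77 × 0.49² = 0.212 mA, giving V_DS = V_DD − I_D R_D = 1.88 − 0.212 × 8.53 = 0.0675 V.
But 0.0675 V < V_ov = 0.49 V, so the device is actually in triode.
In triode I_D = k_n[V_ov V_DS − ½ V_DS²] and I_D = (V_DD − V_DS)/R_D. Equating: 7.55 V_DS² − 8.398 V_DS + 1.88 = 0, giving V_DS = 0.311 V (the root below V_ov).
I_D = (1.88 − 0.311) / 8.53 = 0.184 mA.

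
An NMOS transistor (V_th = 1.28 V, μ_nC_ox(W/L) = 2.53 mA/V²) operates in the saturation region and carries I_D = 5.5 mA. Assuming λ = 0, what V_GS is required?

In saturation I_D = ½ k_n (V_GS − V_th)², so V_GS − V_th = √(2 I_D / k_n) = √(2 × 5.5 / 2.53) = 2.09 V.
V_GS = 1.28 + 2.09 = 3.37 V.

V_GS = 3.37 V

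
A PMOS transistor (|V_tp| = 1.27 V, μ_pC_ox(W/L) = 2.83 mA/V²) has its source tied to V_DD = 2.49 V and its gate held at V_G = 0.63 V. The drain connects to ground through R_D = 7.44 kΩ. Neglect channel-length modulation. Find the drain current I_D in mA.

I_D = 0.304 mA

V_SG = V_DD − V_G = 2.49 − 0.63 = 1.86 V, so V_ov = 1.86 − 1.27 = 0.59 V.
Assume saturation: I_D = ½ k_p V_ov² = 0.5 × 2.83 × 0.59² = 0.493 mA, giving V_SD = V_DD − I_D R_D = 2.49 − 0.493 × 7.44 = -1.17 V.
But -1.17 V < V_ov = 0.59 V, so the device is actually in triode.
In triode I_D = k_p[V_ov V_SD − ½ V_SD²] and I_D = (V_DD − V_SD)/R_D. Equating: 10.5 V_SD² − 13.42 V_SD + 2.49 = 0, giving V_SD = 0.225 V (the root below V_ov).
I_D = (2.49 − 0.225) / 7.44 = 0.304 mA.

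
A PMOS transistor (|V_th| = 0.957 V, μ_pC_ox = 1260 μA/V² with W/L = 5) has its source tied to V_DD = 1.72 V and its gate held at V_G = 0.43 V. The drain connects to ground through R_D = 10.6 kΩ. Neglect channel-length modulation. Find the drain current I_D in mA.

V_SG = V_DD − V_G = 1.72 − 0.43 = 1.29 V, so V_ov = 1.29 − 0.957 = 0.333 V.
k_p = μ_pC_ox · (W/L) = 6.3 mA/V².
Assume saturation: I_D = ½ k_p V_ov² = 0.5 × 6.3 × 0.333² = 0.349 mA, giving V_SD = V_DD − I_D R_D = 1.72 − 0.349 × 10.6 = -1.98 V.
But -1.98 V < V_ov = 0.333 V, so the device is actually in triode.
In triode I_D = k_p[V_ov V_SD − ½ V_SD²] and I_D = (V_DD − V_SD)/R_D. Equating: 33.4 V_SD² − 23.24 V_SD + 1.72 = 0, giving V_SD = 0.0842 V (the root below V_ov).
I_D = (1.72 − 0.0842) / 10.6 = 0.154 mA.

I_D = 0.154 mA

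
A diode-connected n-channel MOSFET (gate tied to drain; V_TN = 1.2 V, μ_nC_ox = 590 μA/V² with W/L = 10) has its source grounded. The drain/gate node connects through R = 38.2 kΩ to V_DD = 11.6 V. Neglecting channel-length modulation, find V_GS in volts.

V_GS = 1.50 V

With gate tied to drain, V_GS = V_DS ≥ V_GS − V_TN, so the device is in saturation.
k_n = μ_nC_ox · (W/L) = 5.9 mA/V².
KCL at the drain: ½ k_n (V_GS − V_TN)² = (V_DD − V_GS)/R.
Let x = V_GS − 1.2. Then 113 x² + x − 10.4 = 0, giving x = 0.299 V (positive root), so V_GS = 1.5 V.
I_D = (V_DD − V_GS)/R = (11.6 − 1.5) / 38.2 = 0.264 mA.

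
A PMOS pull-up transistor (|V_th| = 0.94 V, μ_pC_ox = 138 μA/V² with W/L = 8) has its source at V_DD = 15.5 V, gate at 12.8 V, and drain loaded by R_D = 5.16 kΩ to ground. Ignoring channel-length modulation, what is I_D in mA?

V_SG = V_DD − V_G = 15.5 − 12.8 = 2.7 V, so V_ov = 2.7 − 0.94 = 1.76 V.
k_p = μ_pC_ox · (W/L) = 1.104 mA/V².
Assume saturation: I_D = ½ k_p V_ov² = 0.5 × 1.104 × 1.76² = 1.71 mA, giving V_SD = V_DD − I_D R_D = 15.5 − 1.71 × 5.16 = 6.68 V.
V_SD = 6.68 V ≥ V_ov = 1.76 V, confirming saturation.

I_D = 1.71 mA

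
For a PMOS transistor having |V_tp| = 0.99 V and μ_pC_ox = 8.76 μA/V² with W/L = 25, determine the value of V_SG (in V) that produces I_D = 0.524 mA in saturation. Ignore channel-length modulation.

k_p = μ_pC_ox · (W/L) = 0.219 mA/V².
In saturation I_D = ½ k_p (V_SG − |V_tp|)², so V_SG − |V_tp| = √(2 I_D / k_p) = √(2 × 0.524 / 0.219) = 2.19 V.
V_SG = 0.99 + 2.19 = 3.18 V.

V_SG = 3.18 V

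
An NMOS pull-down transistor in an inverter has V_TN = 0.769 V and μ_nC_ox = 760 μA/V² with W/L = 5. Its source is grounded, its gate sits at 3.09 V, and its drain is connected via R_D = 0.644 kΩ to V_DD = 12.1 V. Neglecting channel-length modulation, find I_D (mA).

V_GS = V_G = 3.09 V, so V_ov = 3.09 − 0.769 = 2.32 V.
k_n = μ_nC_ox · (W/L) = 3.8 mA/V².
Assume saturation: I_D = ½ k_n V_ov² = 0.5 × 3.8 × 2.32² = 10.2 mA, giving V_DS = V_DD − I_D R_D = 12.1 − 10.2 × 0.644 = 5.51 V.
V_DS = 5.51 V ≥ V_ov = 2.32 V, confirming saturation.

I_D = 10.2 mA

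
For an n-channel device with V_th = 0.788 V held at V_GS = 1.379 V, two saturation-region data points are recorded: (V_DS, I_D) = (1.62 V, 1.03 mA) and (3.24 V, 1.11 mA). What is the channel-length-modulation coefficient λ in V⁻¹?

λ = 0.0520 V⁻¹

With V_GS fixed, I_D ∝ (1 + λ V_DS) in saturation, so I_D2/I_D1 = (1 + λ V_DS2)/(1 + λ V_DS1).
1.11/1.03 = 1.078 = (1 + 3.24 λ)/(1 + 1.62 λ).
Solving: λ (I_D1 V_DS2 − I_D2 V_DS1) = I_D2 − I_D1, so λ = (1.11 − 1.03) / (1.03 × 3.24 − 1.11 × 1.62) = 0.08 / 1.54 = 0.052 V⁻¹.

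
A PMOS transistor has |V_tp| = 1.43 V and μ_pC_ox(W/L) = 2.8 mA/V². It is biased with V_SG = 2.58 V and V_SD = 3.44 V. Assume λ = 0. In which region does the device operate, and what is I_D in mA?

Saturation; I_D = 1.85 mA

V_ov = V_SG − |V_tp| = 2.58 − 1.43 = 1.15 V.
Since V_SD = 3.44 V ≥ V_ov = 1.15 V, the device is in saturation.
I_D = ½ k_p V_ov² = 0.5 × 2.8 × 1.15² = 1.85 mA.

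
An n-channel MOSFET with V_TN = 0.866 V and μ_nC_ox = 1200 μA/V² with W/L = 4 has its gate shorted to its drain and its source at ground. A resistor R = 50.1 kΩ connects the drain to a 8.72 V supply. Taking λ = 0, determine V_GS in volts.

With gate tied to drain, V_GS = V_DS ≥ V_GS − V_TN, so the device is in saturation.
k_n = μ_nC_ox · (W/L) = 4.8 mA/V².
KCL at the drain: ½ k_n (V_GS − V_TN)² = (V_DD − V_GS)/R.
Let x = V_GS − 0.866. Then 120 x² + x − 7.854 = 0, giving x = 0.251 V (positive root), so V_GS = 1.12 V.
I_D = (V_DD − V_GS)/R = (8.72 − 1.12) / 50.1 = 0.152 mA.

V_GS = 1.12 V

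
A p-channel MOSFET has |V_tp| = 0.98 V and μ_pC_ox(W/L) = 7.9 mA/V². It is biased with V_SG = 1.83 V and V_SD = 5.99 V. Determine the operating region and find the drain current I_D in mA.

Saturation; I_D = 2.85 mA

V_ov = V_SG − |V_tp| = 1.83 − 0.98 = 0.85 V.
Since V_SD = 5.99 V ≥ V_ov = 0.85 V, the device is in saturation.
I_D = ½ k_p V_ov² = 0.5 × 7.9 × 0.85² = 2.85 mA.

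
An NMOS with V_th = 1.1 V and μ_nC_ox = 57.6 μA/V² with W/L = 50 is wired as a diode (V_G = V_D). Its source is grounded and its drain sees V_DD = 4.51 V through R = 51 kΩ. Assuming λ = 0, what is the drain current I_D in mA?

With gate tied to drain, V_GS = V_DS ≥ V_GS − V_th, so the device is in saturation.
k_n = μ_nC_ox · (W/L) = 2.88 mA/V².
KCL at the drain: ½ k_n (V_GS − V_th)² = (V_DD − V_GS)/R.
Let x = V_GS − 1.1. Then 73.4 x² + x − 3.41 = 0, giving x = 0.209 V (positive root), so V_GS = 1.31 V.
I_D = (V_DD − V_GS)/R = (4.51 − 1.31) / 51 = 0.0628 mA.

I_D = 0.0628 mA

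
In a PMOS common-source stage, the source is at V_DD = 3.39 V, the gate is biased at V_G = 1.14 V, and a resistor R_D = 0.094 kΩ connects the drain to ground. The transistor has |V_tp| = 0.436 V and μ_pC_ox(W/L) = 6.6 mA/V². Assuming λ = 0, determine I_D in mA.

V_SG = V_DD − V_G = 3.39 − 1.14 = 2.25 V, so V_ov = 2.25 − 0.436 = 1.81 V.
Assume saturation: I_D = ½ k_p V_ov² = 0.5 × 6.6 × 1.81² = 10.9 mA, giving V_SD = V_DD − I_D R_D = 3.39 − 10.9 × 0.094 = 2.37 V.
V_SD = 2.37 V ≥ V_ov = 1.81 V, confirming saturation.

I_D = 10.9 mA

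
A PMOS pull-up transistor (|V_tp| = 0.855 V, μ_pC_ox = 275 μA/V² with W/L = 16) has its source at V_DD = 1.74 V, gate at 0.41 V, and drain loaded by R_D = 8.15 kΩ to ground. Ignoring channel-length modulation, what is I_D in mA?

V_SG = V_DD − V_G = 1.74 − 0.41 = 1.33 V, so V_ov = 1.33 − 0.855 = 0.475 V.
k_p = μ_pC_ox · (W/L) = 4.4 mA/V².
Assume saturation: I_D = ½ k_p V_ov² = 0.5 × 4.4 × 0.475² = 0.496 mA, giving V_SD = V_DD − I_D R_D = 1.74 − 0.496 × 8.15 = -2.31 V.
But -2.31 V < V_ov = 0.475 V, so the device is actually in triode.
In triode I_D = k_p[V_ov V_SD − ½ V_SD²] and I_D = (V_DD − V_SD)/R_D. Equating: 17.9 V_SD² − 18.03 V_SD + 1.74 = 0, giving V_SD = 0.108 V (the root below V_ov).
I_D = (1.74 − 0.108) / 8.15 = 0.2 mA.

I_D = 0.200 mA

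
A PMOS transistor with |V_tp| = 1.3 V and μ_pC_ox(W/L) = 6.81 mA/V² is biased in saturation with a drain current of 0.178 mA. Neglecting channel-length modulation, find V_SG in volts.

V_SG = 1.53 V

In saturation I_D = ½ k_p (V_SG − |V_tp|)², so V_SG − |V_tp| = √(2 I_D / k_p) = √(2 × 0.178 / 6.81) = 0.229 V.
V_SG = 1.3 + 0.229 = 1.53 V.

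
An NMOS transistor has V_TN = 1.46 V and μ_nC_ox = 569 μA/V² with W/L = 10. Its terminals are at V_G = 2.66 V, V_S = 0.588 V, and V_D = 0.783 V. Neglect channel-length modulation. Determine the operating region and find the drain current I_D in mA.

V_GS = V_G − V_S = 2.66 − 0.588 = 2.07 V; V_DS = V_D − V_S = 0.783 − 0.588 = 0.195 V.
k_n = μ_nC_ox · (W/L) = 5.69 mA/V².
V_ov = V_GS − V_TN = 2.07 − 1.46 = 0.612 V.
Since V_DS = 0.195 V < V_ov = 0.612 V, the device is in the triode region.
I_D = k_n [V_ov · V_DS − ½ V_DS²] = 5.69 × [0.612 × 0.195 − 0.5 × 0.195²] = 0.571 mA.

Triode; I_D = 0.571 mA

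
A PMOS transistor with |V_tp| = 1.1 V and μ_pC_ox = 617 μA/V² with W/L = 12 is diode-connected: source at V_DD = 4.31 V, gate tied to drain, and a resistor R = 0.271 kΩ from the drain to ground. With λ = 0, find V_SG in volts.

V_SG = 2.46 V

With gate tied to drain, V_SG = V_SD ≥ V_SG − |V_tp|, so the device is in saturation.
k_p = μ_pC_ox · (W/L) = 7.404 mA/V².
KCL at the drain: ½ k_p (V_SG − |V_tp|)² = (V_DD − V_SG)/R.
Let x = V_SG − 1.1. Then 1 x² + x − 3.21 = 0, giving x = 1.36 V (positive root), so V_SG = 2.46 V.
I_D = (V_DD − V_SG)/R = (4.31 − 2.46) / 0.271 = 6.83 mA.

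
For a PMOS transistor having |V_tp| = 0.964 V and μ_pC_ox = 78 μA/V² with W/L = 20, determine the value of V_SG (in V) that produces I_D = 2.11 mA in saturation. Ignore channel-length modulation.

V_SG = 2.61 V

k_p = μ_pC_ox · (W/L) = 1.56 mA/V².
In saturation I_D = ½ k_p (V_SG − |V_tp|)², so V_SG − |V_tp| = √(2 I_D / k_p) = √(2 × 2.11 / 1.56) = 1.64 V.
V_SG = 0.964 + 1.64 = 2.61 V.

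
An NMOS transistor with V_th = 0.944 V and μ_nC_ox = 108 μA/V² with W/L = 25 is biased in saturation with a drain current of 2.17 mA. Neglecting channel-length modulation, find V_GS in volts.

k_n = μ_nC_ox · (W/L) = 2.7 mA/V².
In saturation I_D = ½ k_n (V_GS − V_th)², so V_GS − V_th = √(2 I_D / k_n) = √(2 × 2.17 / 2.7) = 1.27 V.
V_GS = 0.944 + 1.27 = 2.21 V.

V_GS = 2.21 V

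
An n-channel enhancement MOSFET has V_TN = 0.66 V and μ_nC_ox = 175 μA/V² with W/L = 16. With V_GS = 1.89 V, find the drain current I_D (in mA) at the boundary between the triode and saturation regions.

I_D = 2.12 mA

At the boundary V_DS = V_ov = V_GS − V_TN = 1.89 − 0.66 = 1.23 V.
k_n = μ_nC_ox · (W/L) = 2.8 mA/V².
I_D = ½ k_n V_ov² = 0.5 × 2.8 × 1.23² = 2.12 mA.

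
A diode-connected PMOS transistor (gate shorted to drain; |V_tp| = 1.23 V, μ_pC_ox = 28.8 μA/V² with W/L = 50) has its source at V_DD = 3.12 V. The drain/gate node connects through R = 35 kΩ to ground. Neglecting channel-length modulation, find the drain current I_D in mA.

I_D = 0.0467 mA

With gate tied to drain, V_SG = V_SD ≥ V_SG − |V_tp|, so the device is in saturation.
k_p = μ_pC_ox · (W/L) = 1.44 mA/V².
KCL at the drain: ½ k_p (V_SG − |V_tp|)² = (V_DD − V_SG)/R.
Let x = V_SG − 1.23. Then 25.2 x² + x − 1.89 = 0, giving x = 0.255 V (positive root), so V_SG = 1.48 V.
I_D = (V_DD − V_SG)/R = (3.12 − 1.48) / 35 = 0.0467 mA.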